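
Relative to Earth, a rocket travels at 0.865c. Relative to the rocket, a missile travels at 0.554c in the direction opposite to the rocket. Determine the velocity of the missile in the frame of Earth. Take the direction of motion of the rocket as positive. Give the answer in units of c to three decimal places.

With v = 0.865 and u' = -0.554 (in units of c),
u = (u' + v)/(1 + u'v/c²):
u = (-0.554 + 0.865) / (1 + (-0.554)·0.865) = 0.3110/0.5208 = 0.5972
(Galilean addition would give +0.311c.)

+0.597c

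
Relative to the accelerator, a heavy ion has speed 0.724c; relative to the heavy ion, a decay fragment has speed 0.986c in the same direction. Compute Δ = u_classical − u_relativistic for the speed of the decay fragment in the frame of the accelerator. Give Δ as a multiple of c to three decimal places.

Δ = 0.712c

Galilean: u_cl = 0.986 + 0.724 = 1.7100.
Relativistic: u_rel = (0.986 + 0.724) / (1 + 0.986·0.724) = 1.7100/1.7139 = 0.9977.
Δ = 1.7100 − 0.9977 = 0.7123.
(The classical prediction exceeds c; the relativistic result does not.)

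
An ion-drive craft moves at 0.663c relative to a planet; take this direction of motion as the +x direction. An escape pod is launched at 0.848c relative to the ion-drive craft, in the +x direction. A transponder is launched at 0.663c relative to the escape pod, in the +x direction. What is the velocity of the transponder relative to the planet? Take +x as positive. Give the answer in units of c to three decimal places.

Apply u = (u' + v)/(1 + u'v/c²) successively, working outward toward the planet.
Start: velocity of the ion-drive craft relative to the planet = 0.6630c.
Compose with the escape pod (u' = 0.848 in the ion-drive craft frame): u_1 = (0.848 + 0.663) / (1 + 0.848·0.663) = 1.5110/1.5622 = 0.9672.
Compose with the transponder (u' = 0.663 in the escape pod frame): u_2 = (0.663 + 0.967) / (1 + 0.663·0.967) = 1.6302/1.6413 = 0.9933.

0.993c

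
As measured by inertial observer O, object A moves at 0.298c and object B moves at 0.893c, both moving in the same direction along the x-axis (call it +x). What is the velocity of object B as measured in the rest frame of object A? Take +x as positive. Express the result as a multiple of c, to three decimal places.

β_A = 0.298, β_B = 0.893.
Transform to A's frame with the inverse velocity-addition law: u' = (u − v)/(1 − uv/c²), taking u = β_B and v = β_A.
u' = (0.893 − 0.298) / (1 − (0.298)(0.893)) = 0.5950/0.7339 = 0.8108.

+0.811c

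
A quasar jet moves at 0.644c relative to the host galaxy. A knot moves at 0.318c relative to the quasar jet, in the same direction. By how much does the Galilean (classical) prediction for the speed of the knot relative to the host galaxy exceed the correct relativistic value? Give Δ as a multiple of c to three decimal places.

Galilean: u_cl = 0.318 + 0.644 = 0.9620.
Relativistic: u_rel = (0.318 + 0.644) / (1 + 0.318·0.644) = 0.9620/1.2048 = 0.7985.
Δ = 0.9620 − 0.7985 = 0.1635.

Δ = 0.164c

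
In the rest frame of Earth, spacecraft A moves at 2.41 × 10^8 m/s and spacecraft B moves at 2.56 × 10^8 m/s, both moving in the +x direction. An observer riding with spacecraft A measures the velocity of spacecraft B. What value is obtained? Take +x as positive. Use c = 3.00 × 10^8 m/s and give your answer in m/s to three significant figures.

+4.77 × 10^7 m/s

β_A = 0.803, β_B = 0.853 (dividing each by c = 3.00 × 10^8 m/s).
Transform to A's frame with the inverse velocity-addition law: u' = (u − v)/(1 − uv/c²), taking u = β_B and v = β_A.
u' = (0.853 − 0.803) / (1 − (0.803)(0.853)) = 0.0500/0.3145 = 0.1590.
u' = 0.1590 × 3.00 × 10^8 m/s.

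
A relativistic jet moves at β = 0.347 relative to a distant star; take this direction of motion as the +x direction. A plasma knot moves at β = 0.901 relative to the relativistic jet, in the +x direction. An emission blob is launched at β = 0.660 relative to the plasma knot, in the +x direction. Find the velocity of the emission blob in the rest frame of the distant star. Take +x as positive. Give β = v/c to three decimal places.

β = 0.990

Apply u = (u' + v)/(1 + u'v/c²) successively, working outward toward the distant star.
Start: velocity of the relativistic jet relative to the distant star = 0.3470c.
Compose with the plasma knot (u' = 0.901 in the relativistic jet frame): u_1 = (0.901 + 0.347) / (1 + 0.901·0.347) = 1.2480/1.3126 = 0.9508.
Compose with the emission blob (u' = 0.660 in the plasma knot frame): u_2 = (0.660 + 0.951) / (1 + 0.660·0.951) = 1.6108/1.6275 = 0.9897.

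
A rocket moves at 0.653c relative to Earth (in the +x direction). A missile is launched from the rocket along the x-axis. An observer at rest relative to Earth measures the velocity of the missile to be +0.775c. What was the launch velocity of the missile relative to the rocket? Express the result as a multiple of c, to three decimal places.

+0.247c

Invert the composition law: u' = (u − v)/(1 − uv/c²).
u' = (0.775 − 0.653) / (1 − (0.775)(0.653)) = 0.1220/0.4939 = 0.2470.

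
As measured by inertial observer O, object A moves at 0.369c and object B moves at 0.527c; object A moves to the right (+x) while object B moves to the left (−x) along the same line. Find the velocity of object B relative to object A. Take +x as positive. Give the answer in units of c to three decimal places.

-0.750c

β_A = 0.369, β_B = -0.527.
Transform to A's frame with the inverse velocity-addition law: u' = (u − v)/(1 − uv/c²), taking u = β_B and v = β_A.
u' = (-0.527 − 0.369) / (1 − (0.369)(-0.527)) = -0.8960/1.1945 = -0.7501.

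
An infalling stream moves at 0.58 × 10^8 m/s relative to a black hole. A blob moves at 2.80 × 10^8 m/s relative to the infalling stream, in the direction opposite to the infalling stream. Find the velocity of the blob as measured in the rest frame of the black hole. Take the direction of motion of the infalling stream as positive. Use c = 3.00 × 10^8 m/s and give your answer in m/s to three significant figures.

In units of c (dividing by 3.00 × 10^8 m/s): v = 0.193, u' = -0.933.
u = (u' + v)/(1 + u'v/c²):
u = (-0.933 + 0.193) / (1 + (-0.933)·0.193) = -0.7400/0.8196 = -0.9029
Converting back: u = -0.9029 × 3.00 × 10^8 m/s.

-2.71 × 10^8 m/s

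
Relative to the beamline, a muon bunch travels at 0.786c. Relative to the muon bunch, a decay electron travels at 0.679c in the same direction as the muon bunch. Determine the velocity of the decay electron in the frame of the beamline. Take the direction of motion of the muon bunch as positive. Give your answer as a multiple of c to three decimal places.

0.955c

With v = 0.786 and u' = 0.679 (in units of c),
u = (u' + v)/(1 + u'v/c²):
u = (0.679 + 0.786) / (1 + 0.679·0.786) = 1.4650/1.5337 = 0.9552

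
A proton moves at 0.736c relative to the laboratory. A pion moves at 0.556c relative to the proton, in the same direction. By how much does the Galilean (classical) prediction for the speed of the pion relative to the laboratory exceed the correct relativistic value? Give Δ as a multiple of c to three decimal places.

Galilean: u_cl = 0.556 + 0.736 = 1.2920.
Relativistic: u_rel = (0.556 + 0.736) / (1 + 0.556·0.736) = 1.2920/1.4092 = 0.9168.
Δ = 1.2920 − 0.9168 = 0.3752.
(The classical prediction exceeds c; the relativistic result does not.)

Δ = 0.375c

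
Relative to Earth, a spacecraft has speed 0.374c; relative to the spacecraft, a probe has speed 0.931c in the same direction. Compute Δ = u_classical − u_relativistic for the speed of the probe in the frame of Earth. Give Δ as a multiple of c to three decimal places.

Galilean: u_cl = 0.931 + 0.374 = 1.3050.
Relativistic: u_rel = (0.931 + 0.374) / (1 + 0.931·0.374) = 1.3050/1.3482 = 0.9680.
Δ = 1.3050 − 0.9680 = 0.3370.
(The classical prediction exceeds c; the relativistic result does not.)

Δ = 0.337c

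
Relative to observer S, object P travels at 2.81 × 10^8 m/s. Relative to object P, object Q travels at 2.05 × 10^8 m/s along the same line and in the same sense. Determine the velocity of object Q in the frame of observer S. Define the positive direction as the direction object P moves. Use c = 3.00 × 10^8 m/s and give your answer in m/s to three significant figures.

In units of c (dividing by 3.00 × 10^8 m/s): v = 0.937, u' = 0.683.
u = (u' + v)/(1 + u'v/c²):
u = (0.683 + 0.937) / (1 + 0.683·0.937) = 1.6200/1.6401 = 0.9878
Converting back: u = 0.9878 × 3.00 × 10^8 m/s.

2.96 × 10^8 m/s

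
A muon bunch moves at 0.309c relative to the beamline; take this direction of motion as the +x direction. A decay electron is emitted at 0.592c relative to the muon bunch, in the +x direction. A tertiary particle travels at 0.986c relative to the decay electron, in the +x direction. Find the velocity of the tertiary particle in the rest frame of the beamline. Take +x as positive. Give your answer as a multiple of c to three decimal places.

0.998c

Apply u = (u' + v)/(1 + u'v/c²) successively, working outward toward the beamline.
Start: velocity of the muon bunch relative to the beamline = 0.3090c.
Compose with the decay electron (u' = 0.592 in the muon bunch frame): u_1 = (0.592 + 0.309) / (1 + 0.592·0.309) = 0.9010/1.1829 = 0.7617.
Compose with the tertiary particle (u' = 0.986 in the decay electron frame): u_2 = (0.986 + 0.762) / (1 + 0.986·0.762) = 1.7477/1.7510 = 0.9981.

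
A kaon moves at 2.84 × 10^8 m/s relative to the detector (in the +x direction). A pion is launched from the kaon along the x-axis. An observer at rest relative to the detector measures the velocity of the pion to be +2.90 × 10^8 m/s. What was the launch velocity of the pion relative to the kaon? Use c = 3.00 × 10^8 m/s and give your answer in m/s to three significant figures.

v = 0.947c, u = 0.967c.
Invert the composition law: u' = (u − v)/(1 − uv/c²).
u' = (0.967 − 0.947) / (1 − (0.967)(0.947)) = 0.0200/0.0849 = 0.2356.
u' = 0.2356 × 3.00 × 10^8 m/s.

+7.07 × 10^7 m/s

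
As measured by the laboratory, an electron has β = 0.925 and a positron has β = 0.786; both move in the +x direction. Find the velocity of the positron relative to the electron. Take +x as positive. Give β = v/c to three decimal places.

β_A = 0.925, β_B = 0.786.
Transform to A's frame with the inverse velocity-addition law: u' = (u − v)/(1 − uv/c²), taking u = β_B and v = β_A.
u' = (0.786 − 0.925) / (1 − (0.925)(0.786)) = -0.1390/0.2730 = -0.5093.

β = -0.509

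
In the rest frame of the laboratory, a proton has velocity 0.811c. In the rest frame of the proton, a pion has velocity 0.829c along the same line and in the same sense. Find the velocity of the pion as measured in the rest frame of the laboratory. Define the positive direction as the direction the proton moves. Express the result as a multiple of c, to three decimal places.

With v = 0.811 and u' = 0.829 (in units of c),
u = (u' + v)/(1 + u'v/c²):
u = (0.829 + 0.811) / (1 + 0.829·0.811) = 1.6400/1.6723 = 0.9807

0.981c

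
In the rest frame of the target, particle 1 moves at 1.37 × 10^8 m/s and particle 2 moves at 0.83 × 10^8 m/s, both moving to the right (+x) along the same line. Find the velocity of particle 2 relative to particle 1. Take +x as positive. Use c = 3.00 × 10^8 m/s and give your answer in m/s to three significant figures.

-6.18 × 10^7 m/s

β_A = 0.457, β_B = 0.277 (dividing each by c = 3.00 × 10^8 m/s).
Transform to A's frame with the inverse velocity-addition law: u' = (u − v)/(1 − uv/c²), taking u = β_B and v = β_A.
u' = (0.277 − 0.457) / (1 − (0.457)(0.277)) = -0.1800/0.8737 = -0.2060.
u' = -0.2060 × 3.00 × 10^8 m/s.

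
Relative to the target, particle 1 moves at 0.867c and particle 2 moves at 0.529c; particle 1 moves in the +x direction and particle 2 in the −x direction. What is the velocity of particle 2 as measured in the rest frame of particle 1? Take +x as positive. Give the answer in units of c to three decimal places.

β_A = 0.867, β_B = -0.529.
Transform to A's frame with the inverse velocity-addition law: u' = (u − v)/(1 − uv/c²), taking u = β_B and v = β_A.
u' = (-0.529 − 0.867) / (1 − (0.867)(-0.529)) = -1.3960/1.4586 = -0.9571.

-0.957c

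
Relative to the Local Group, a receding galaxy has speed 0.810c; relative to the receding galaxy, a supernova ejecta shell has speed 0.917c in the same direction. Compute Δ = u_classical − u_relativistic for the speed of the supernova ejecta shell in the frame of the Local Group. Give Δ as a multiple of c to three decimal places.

Δ = 0.736c

Galilean: u_cl = 0.917 + 0.810 = 1.7270.
Relativistic: u_rel = (0.917 + 0.810) / (1 + 0.917·0.810) = 1.7270/1.7428 = 0.9910.
Δ = 1.7270 − 0.9910 = 0.7360.
(The classical prediction exceeds c; the relativistic result does not.)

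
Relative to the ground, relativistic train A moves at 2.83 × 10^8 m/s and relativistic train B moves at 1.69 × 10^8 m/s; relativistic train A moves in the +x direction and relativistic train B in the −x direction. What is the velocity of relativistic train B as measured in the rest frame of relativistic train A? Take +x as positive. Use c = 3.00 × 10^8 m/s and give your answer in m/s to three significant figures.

-2.95 × 10^8 m/s

β_A = 0.943, β_B = -0.563 (dividing each by c = 3.00 × 10^8 m/s).
Transform to A's frame with the inverse velocity-addition law: u' = (u − v)/(1 − uv/c²), taking u = β_B and v = β_A.
u' = (-0.563 − 0.943) / (1 − (0.943)(-0.563)) = -1.5067/1.5314 = -0.9838.
u' = -0.9838 × 3.00 × 10^8 m/s.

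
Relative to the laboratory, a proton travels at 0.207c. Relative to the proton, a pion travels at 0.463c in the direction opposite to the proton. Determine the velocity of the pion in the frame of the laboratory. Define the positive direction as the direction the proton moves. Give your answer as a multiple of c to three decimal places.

With v = 0.207 and u' = -0.463 (in units of c),
u = (u' + v)/(1 + u'v/c²):
u = (-0.463 + 0.207) / (1 + (-0.463)·0.207) = -0.2560/0.9042 = -0.2831

-0.283c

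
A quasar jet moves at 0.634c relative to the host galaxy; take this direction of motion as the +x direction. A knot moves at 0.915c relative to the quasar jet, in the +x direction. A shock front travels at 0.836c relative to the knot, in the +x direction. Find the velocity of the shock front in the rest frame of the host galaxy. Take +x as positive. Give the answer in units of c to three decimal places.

Apply u = (u' + v)/(1 + u'v/c²) successively, working outward toward the host galaxy.
Start: velocity of the quasar jet relative to the host galaxy = 0.6340c.
Compose with the knot (u' = 0.915 in the quasar jet frame): u_1 = (0.915 + 0.634) / (1 + 0.915·0.634) = 1.5490/1.5801 = 0.9803.
Compose with the shock front (u' = 0.836 in the knot frame): u_2 = (0.836 + 0.980) / (1 + 0.836·0.980) = 1.8163/1.8195 = 0.9982.

0.998c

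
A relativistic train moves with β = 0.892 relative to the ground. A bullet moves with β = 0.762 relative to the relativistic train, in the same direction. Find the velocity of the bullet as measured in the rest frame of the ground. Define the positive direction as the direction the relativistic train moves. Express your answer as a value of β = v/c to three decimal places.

β = 0.985

With v = 0.892 and u' = 0.762 (in units of c),
u = (u' + v)/(1 + u'v/c²):
u = (0.762 + 0.892) / (1 + 0.762·0.892) = 1.6540/1.6797 = 0.9847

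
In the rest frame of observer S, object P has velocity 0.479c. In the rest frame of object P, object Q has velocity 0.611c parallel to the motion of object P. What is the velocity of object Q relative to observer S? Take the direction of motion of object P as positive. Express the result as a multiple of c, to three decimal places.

With v = 0.479 and u' = 0.611 (in units of c),
u = (u' + v)/(1 + u'v/c²):
u = (0.611 + 0.479) / (1 + 0.611·0.479) = 1.0900/1.2927 = 0.8432
(Galilean addition would give +1.090c, exceeding c.)

0.843c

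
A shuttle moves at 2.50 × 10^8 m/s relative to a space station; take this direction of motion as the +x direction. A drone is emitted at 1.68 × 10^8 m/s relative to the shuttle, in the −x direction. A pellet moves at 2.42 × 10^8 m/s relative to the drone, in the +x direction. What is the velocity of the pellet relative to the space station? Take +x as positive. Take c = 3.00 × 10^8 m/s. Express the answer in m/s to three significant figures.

Apply u = (u' + v)/(1 + u'v/c²) successively, working outward toward the space station.
(Dividing each given speed by c = 3.00 × 10^8 m/s to work in units of c.)
Start: velocity of the shuttle relative to the space station = 0.8333c.
Compose with the drone (u' = -0.560 in the shuttle frame): u_1 = (-0.560 + 0.833) / (1 + (-0.560)·0.833) = 0.2733/0.5333 = 0.5125.
Compose with the pellet (u' = 0.807 in the drone frame): u_2 = (0.807 + 0.512) / (1 + 0.807·0.512) = 1.3192/1.4134 = 0.9333.
So u = 0.9333 × 3.00 × 10^8 m/s.

+2.80 × 10^8 m/s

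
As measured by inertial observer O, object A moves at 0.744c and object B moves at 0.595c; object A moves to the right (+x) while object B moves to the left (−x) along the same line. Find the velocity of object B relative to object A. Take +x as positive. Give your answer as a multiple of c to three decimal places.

β_A = 0.744, β_B = -0.595.
Transform to A's frame with the inverse velocity-addition law: u' = (u − v)/(1 − uv/c²), taking u = β_B and v = β_A.
u' = (-0.595 − 0.744) / (1 − (0.744)(-0.595)) = -1.3390/1.4427 = -0.9281.

-0.928c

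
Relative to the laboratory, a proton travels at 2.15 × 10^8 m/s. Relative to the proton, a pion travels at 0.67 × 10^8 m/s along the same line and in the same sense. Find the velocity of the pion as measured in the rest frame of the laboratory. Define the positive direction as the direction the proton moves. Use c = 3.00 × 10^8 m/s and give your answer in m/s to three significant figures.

2.43 × 10^8 m/s

In units of c (dividing by 3.00 × 10^8 m/s): v = 0.717, u' = 0.223.
u = (u' + v)/(1 + u'v/c²):
u = (0.223 + 0.717) / (1 + 0.223·0.717) = 0.9400/1.1601 = 0.8103
(Galilean addition would give +0.940c.)
Converting back: u = 0.8103 × 3.00 × 10^8 m/s.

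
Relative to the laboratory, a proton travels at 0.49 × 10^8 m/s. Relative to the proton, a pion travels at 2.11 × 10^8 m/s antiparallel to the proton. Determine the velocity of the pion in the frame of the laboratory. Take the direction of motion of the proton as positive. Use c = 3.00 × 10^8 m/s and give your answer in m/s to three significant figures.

In units of c (dividing by 3.00 × 10^8 m/s): v = 0.163, u' = -0.703.
u = (u' + v)/(1 + u'v/c²):
u = (-0.703 + 0.163) / (1 + (-0.703)·0.163) = -0.5400/0.8851 = -0.6101
(Galilean addition would give -0.540c.)
Converting back: u = -0.6101 × 3.00 × 10^8 m/s.

-1.83 × 10^8 m/s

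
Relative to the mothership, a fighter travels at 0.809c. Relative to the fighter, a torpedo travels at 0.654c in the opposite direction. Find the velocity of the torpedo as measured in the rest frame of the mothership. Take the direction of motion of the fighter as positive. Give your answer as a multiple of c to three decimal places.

With v = 0.809 and u' = -0.654 (in units of c),
u = (u' + v)/(1 + u'v/c²):
u = (-0.654 + 0.809) / (1 + (-0.654)·0.809) = 0.1550/0.4709 = 0.3291
(Galilean addition would give +0.155c.)

+0.329c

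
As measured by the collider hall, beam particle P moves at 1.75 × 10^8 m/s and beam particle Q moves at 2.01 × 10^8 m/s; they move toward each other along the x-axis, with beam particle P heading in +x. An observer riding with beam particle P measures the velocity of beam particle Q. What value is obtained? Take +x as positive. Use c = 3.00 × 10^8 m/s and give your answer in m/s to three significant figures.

β_A = 0.583, β_B = -0.670 (dividing each by c = 3.00 × 10^8 m/s).
Transform to A's frame with the inverse velocity-addition law: u' = (u − v)/(1 − uv/c²), taking u = β_B and v = β_A.
u' = (-0.670 − 0.583) / (1 − (0.583)(-0.670)) = -1.2533/1.3908 = -0.9011.
u' = -0.9011 × 3.00 × 10^8 m/s.

-2.70 × 10^8 m/s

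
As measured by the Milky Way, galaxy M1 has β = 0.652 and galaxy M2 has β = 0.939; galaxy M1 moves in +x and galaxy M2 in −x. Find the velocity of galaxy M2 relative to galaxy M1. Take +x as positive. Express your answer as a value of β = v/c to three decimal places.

β = -0.987

β_A = 0.652, β_B = -0.939.
Transform to A's frame with the inverse velocity-addition law: u' = (u − v)/(1 − uv/c²), taking u = β_B and v = β_A.
u' = (-0.939 − 0.652) / (1 − (0.652)(-0.939)) = -1.5910/1.6122 = -0.9868.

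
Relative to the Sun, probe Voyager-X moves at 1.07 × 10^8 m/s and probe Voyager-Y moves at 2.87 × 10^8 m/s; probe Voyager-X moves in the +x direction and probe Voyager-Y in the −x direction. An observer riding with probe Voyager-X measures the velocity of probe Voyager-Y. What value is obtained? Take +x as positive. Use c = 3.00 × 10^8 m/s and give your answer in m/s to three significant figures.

-2.94 × 10^8 m/s

β_A = 0.357, β_B = -0.957 (dividing each by c = 3.00 × 10^8 m/s).
Transform to A's frame with the inverse velocity-addition law: u' = (u − v)/(1 − uv/c²), taking u = β_B and v = β_A.
u' = (-0.957 − 0.357) / (1 − (0.357)(-0.957)) = -1.3133/1.3412 = -0.9792.
u' = -0.9792 × 3.00 × 10^8 m/s.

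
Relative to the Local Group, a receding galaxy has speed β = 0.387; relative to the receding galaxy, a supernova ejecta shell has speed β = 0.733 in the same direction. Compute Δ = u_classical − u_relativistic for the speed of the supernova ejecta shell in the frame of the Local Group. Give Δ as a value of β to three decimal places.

Galilean: u_cl = 0.733 + 0.387 = 1.1200.
Relativistic: u_rel = (0.733 + 0.387) / (1 + 0.733·0.387) = 1.1200/1.2837 = 0.8725.
Δ = 1.1200 − 0.8725 = 0.2475.
(The classical prediction exceeds c; the relativistic result does not.)

Δ = 0.248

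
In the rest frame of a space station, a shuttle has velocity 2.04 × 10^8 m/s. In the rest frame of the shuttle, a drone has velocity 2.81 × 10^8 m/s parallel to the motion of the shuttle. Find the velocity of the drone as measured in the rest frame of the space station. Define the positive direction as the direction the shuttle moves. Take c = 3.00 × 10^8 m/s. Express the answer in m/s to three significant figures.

2.96 × 10^8 m/s

In units of c (dividing by 3.00 × 10^8 m/s): v = 0.680, u' = 0.937.
u = (u' + v)/(1 + u'v/c²):
u = (0.937 + 0.680) / (1 + 0.937·0.680) = 1.6167/1.6369 = 0.9876
(Galilean addition would give +1.617c, exceeding c.)
Converting back: u = 0.9876 × 3.00 × 10^8 m/s.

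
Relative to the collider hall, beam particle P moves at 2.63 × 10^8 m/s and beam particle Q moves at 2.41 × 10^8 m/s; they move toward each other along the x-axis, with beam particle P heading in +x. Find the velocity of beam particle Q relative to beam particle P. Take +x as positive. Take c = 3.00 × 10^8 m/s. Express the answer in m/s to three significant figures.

β_A = 0.877, β_B = -0.803 (dividing each by c = 3.00 × 10^8 m/s).
Transform to A's frame with the inverse velocity-addition law: u' = (u − v)/(1 − uv/c²), taking u = β_B and v = β_A.
u' = (-0.803 − 0.877) / (1 − (0.877)(-0.803)) = -1.6800/1.7043 = -0.9858.
u' = -0.9858 × 3.00 × 10^8 m/s.

-2.96 × 10^8 m/s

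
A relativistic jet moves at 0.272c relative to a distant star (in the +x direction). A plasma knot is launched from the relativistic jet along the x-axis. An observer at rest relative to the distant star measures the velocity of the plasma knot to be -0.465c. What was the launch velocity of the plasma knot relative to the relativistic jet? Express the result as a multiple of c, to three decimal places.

-0.654c

Invert the composition law: u' = (u − v)/(1 − uv/c²).
u' = (-0.465 − 0.272) / (1 − (-0.465)(0.272)) = -0.7370/1.1265 = -0.6543.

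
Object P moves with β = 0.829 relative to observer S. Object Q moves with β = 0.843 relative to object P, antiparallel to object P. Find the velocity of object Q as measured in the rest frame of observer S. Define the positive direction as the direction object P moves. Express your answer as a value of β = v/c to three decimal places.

β = -0.046

With v = 0.829 and u' = -0.843 (in units of c),
u = (u' + v)/(1 + u'v/c²):
u = (-0.843 + 0.829) / (1 + (-0.843)·0.829) = -0.0140/0.3012 = -0.0465
(Galilean addition would give -0.014c.)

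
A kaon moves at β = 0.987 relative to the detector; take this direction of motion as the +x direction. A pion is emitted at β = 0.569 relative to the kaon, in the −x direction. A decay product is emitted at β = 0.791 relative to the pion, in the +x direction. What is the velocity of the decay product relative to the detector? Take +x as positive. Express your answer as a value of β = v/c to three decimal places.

β = +0.994

Apply u = (u' + v)/(1 + u'v/c²) successively, working outward toward the detector.
Start: velocity of the kaon relative to the detector = 0.9870c.
Compose with the pion (u' = -0.569 in the kaon frame): u_1 = (-0.569 + 0.987) / (1 + (-0.569)·0.987) = 0.4180/0.4384 = 0.9535.
Compose with the decay product (u' = 0.791 in the pion frame): u_2 = (0.791 + 0.953) / (1 + 0.791·0.953) = 1.7445/1.7542 = 0.9945.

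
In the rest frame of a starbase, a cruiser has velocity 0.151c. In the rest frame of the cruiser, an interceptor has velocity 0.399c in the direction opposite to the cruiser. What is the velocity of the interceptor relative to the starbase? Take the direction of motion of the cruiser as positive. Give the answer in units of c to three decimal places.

-0.264c

With v = 0.151 and u' = -0.399 (in units of c),
u = (u' + v)/(1 + u'v/c²):
u = (-0.399 + 0.151) / (1 + (-0.399)·0.151) = -0.2480/0.9398 = -0.2639
(Galilean addition would give -0.248c.)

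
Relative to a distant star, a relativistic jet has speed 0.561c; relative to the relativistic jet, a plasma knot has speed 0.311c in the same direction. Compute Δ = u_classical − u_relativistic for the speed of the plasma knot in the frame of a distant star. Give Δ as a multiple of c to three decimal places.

Galilean: u_cl = 0.311 + 0.561 = 0.8720.
Relativistic: u_rel = (0.311 + 0.561) / (1 + 0.311·0.561) = 0.8720/1.1745 = 0.7425.
Δ = 0.8720 − 0.7425 = 0.1295.

Δ = 0.130c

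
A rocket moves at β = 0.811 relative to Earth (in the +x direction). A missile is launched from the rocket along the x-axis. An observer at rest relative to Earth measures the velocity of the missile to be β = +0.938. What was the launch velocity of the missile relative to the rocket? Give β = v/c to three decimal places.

Invert the composition law: u' = (u − v)/(1 − uv/c²).
u' = (0.938 − 0.811) / (1 − (0.938)(0.811)) = 0.1270/0.2393 = 0.5308.

β = +0.531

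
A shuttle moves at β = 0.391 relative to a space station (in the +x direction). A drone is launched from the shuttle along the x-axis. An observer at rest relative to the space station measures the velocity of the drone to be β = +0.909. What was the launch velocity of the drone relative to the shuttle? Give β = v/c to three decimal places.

Invert the composition law: u' = (u − v)/(1 − uv/c²).
u' = (0.909 − 0.391) / (1 − (0.909)(0.391)) = 0.5180/0.6446 = 0.8036.

β = +0.804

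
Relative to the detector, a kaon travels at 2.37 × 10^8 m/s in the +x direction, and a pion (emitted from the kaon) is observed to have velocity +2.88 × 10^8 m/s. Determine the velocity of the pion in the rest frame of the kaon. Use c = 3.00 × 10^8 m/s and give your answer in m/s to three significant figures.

v = 0.790c, u = 0.960c.
Invert the composition law: u' = (u − v)/(1 − uv/c²).
u' = (0.960 − 0.790) / (1 − (0.960)(0.790)) = 0.1700/0.2416 = 0.7036.
u' = 0.7036 × 3.00 × 10^8 m/s.

+2.11 × 10^8 m/s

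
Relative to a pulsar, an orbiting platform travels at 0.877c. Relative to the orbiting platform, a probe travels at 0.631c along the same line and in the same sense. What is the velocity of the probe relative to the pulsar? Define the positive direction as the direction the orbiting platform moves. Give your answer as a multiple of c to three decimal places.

With v = 0.877 and u' = 0.631 (in units of c),
u = (u' + v)/(1 + u'v/c²):
u = (0.631 + 0.877) / (1 + 0.631·0.877) = 1.5080/1.5534 = 0.9708

0.971c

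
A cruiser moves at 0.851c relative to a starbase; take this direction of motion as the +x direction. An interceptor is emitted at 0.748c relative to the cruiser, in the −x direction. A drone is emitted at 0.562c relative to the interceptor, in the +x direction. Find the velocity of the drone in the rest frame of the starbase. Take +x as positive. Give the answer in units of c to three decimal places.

+0.729c

Apply u = (u' + v)/(1 + u'v/c²) successively, working outward toward the starbase.
Start: velocity of the cruiser relative to the starbase = 0.8510c.
Compose with the interceptor (u' = -0.748 in the cruiser frame): u_1 = (-0.748 + 0.851) / (1 + (-0.748)·0.851) = 0.1030/0.3635 = 0.2834.
Compose with the drone (u' = 0.562 in the interceptor frame): u_2 = (0.562 + 0.283) / (1 + 0.562·0.283) = 0.8454/1.1593 = 0.7292.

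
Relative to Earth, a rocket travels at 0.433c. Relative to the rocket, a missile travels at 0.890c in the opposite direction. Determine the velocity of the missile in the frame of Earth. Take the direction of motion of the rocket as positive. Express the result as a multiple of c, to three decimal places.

-0.744c

With v = 0.433 and u' = -0.890 (in units of c),
u = (u' + v)/(1 + u'v/c²):
u = (-0.890 + 0.433) / (1 + (-0.890)·0.433) = -0.4570/0.6146 = -0.7435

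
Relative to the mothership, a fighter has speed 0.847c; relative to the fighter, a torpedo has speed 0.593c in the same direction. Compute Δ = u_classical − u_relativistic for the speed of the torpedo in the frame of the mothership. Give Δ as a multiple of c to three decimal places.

Δ = 0.481c

Galilean: u_cl = 0.593 + 0.847 = 1.4400.
Relativistic: u_rel = (0.593 + 0.847) / (1 + 0.593·0.847) = 1.4400/1.5023 = 0.9585.
Δ = 1.4400 − 0.9585 = 0.4815.
(The classical prediction exceeds c; the relativistic result does not.)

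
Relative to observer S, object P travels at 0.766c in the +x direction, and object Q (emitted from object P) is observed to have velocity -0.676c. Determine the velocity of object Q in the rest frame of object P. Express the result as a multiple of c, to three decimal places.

Invert the composition law: u' = (u − v)/(1 − uv/c²).
u' = (-0.676 − 0.766) / (1 − (-0.676)(0.766)) = -1.4420/1.5178 = -0.9500.

-0.950c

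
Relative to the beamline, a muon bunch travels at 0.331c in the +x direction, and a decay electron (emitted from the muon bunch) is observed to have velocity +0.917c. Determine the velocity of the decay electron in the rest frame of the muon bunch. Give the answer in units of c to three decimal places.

+0.841c

Invert the composition law: u' = (u − v)/(1 − uv/c²).
u' = (0.917 − 0.331) / (1 − (0.917)(0.331)) = 0.5860/0.6965 = 0.8414.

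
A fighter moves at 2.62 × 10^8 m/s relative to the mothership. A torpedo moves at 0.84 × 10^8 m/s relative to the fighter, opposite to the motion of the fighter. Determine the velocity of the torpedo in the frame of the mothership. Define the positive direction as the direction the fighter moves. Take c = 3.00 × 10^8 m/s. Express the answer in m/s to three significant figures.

+2.36 × 10^8 m/s

In units of c (dividing by 3.00 × 10^8 m/s): v = 0.873, u' = -0.280.
u = (u' + v)/(1 + u'v/c²):
u = (-0.280 + 0.873) / (1 + (-0.280)·0.873) = 0.5933/0.7555 = 0.7854
Converting back: u = 0.7854 × 3.00 × 10^8 m/s.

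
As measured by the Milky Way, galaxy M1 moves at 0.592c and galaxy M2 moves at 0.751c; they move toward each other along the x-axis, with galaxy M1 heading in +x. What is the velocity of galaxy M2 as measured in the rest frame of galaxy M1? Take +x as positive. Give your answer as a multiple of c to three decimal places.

-0.930c

β_A = 0.592, β_B = -0.751.
Transform to A's frame with the inverse velocity-addition law: u' = (u − v)/(1 − uv/c²), taking u = β_B and v = β_A.
u' = (-0.751 − 0.592) / (1 − (0.592)(-0.751)) = -1.3430/1.4446 = -0.9297.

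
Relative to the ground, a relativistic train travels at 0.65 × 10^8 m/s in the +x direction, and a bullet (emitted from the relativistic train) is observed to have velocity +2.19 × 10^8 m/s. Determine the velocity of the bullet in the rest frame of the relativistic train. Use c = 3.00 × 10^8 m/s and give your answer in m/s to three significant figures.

+1.83 × 10^8 m/s

v = 0.217c, u = 0.730c.
Invert the composition law: u' = (u − v)/(1 − uv/c²).
u' = (0.730 − 0.217) / (1 − (0.730)(0.217)) = 0.5133/0.8418 = 0.6098.
u' = 0.6098 × 3.00 × 10^8 m/s.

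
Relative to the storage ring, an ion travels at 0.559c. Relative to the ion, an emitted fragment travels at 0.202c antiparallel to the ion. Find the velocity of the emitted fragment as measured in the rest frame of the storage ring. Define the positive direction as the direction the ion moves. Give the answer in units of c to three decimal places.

With v = 0.559 and u' = -0.202 (in units of c),
u = (u' + v)/(1 + u'v/c²):
u = (-0.202 + 0.559) / (1 + (-0.202)·0.559) = 0.3570/0.8871 = 0.4024

+0.402c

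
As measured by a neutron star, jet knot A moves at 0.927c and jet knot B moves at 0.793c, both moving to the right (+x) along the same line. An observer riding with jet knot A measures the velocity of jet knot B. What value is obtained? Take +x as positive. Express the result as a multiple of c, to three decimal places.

-0.506c

β_A = 0.927, β_B = 0.793.
Transform to A's frame with the inverse velocity-addition law: u' = (u − v)/(1 − uv/c²), taking u = β_B and v = β_A.
u' = (0.793 − 0.927) / (1 − (0.927)(0.793)) = -0.1340/0.2649 = -0.5059.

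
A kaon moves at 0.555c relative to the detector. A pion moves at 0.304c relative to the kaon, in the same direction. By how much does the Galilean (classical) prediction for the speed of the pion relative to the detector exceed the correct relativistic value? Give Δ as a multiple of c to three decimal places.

Galilean: u_cl = 0.304 + 0.555 = 0.8590.
Relativistic: u_rel = (0.304 + 0.555) / (1 + 0.304·0.555) = 0.8590/1.1687 = 0.7350.
Δ = 0.8590 − 0.7350 = 0.1240.

Δ = 0.124c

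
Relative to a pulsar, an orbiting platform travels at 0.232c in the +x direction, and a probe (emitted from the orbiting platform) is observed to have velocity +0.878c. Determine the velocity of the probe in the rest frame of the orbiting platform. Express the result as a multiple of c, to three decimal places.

+0.811c

Invert the composition law: u' = (u − v)/(1 − uv/c²).
u' = (0.878 − 0.232) / (1 − (0.878)(0.232)) = 0.6460/0.7963 = 0.8112.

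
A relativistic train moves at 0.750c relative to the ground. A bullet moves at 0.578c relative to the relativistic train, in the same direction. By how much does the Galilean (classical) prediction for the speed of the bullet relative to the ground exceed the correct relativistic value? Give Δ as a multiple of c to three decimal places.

Δ = 0.402c

Galilean: u_cl = 0.578 + 0.750 = 1.3280.
Relativistic: u_rel = (0.578 + 0.750) / (1 + 0.578·0.750) = 1.3280/1.4335 = 0.9264.
Δ = 1.3280 − 0.9264 = 0.4016.
(The classical prediction exceeds c; the relativistic result does not.)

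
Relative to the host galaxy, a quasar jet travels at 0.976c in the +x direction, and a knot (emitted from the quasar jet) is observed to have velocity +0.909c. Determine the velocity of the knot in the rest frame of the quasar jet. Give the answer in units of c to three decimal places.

Invert the composition law: u' = (u − v)/(1 − uv/c²).
u' = (0.909 − 0.976) / (1 − (0.909)(0.976)) = -0.0670/0.1128 = -0.5939.

-0.594c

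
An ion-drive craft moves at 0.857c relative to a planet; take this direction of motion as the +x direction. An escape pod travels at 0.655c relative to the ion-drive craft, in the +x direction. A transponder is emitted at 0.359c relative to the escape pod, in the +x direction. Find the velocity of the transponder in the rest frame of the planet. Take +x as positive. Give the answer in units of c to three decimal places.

Apply u = (u' + v)/(1 + u'v/c²) successively, working outward toward the planet.
Start: velocity of the ion-drive craft relative to the planet = 0.8570c.
Compose with the escape pod (u' = 0.655 in the ion-drive craft frame): u_1 = (0.655 + 0.857) / (1 + 0.655·0.857) = 1.5120/1.5613 = 0.9684.
Compose with the transponder (u' = 0.359 in the escape pod frame): u_2 = (0.359 + 0.968) / (1 + 0.359·0.968) = 1.3274/1.3477 = 0.9850.

0.985c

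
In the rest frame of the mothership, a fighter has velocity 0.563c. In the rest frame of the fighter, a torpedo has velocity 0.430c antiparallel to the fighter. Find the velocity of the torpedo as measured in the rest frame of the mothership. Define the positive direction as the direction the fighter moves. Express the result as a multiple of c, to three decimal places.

With v = 0.563 and u' = -0.430 (in units of c),
u = (u' + v)/(1 + u'v/c²):
u = (-0.430 + 0.563) / (1 + (-0.430)·0.563) = 0.1330/0.7579 = 0.1755

+0.175c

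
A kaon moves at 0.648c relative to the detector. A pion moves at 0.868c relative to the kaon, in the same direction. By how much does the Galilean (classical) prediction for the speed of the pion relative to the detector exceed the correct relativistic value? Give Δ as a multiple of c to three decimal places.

Galilean: u_cl = 0.868 + 0.648 = 1.5160.
Relativistic: u_rel = (0.868 + 0.648) / (1 + 0.868·0.648) = 1.5160/1.5625 = 0.9703.
Δ = 1.5160 − 0.9703 = 0.5457.
(The classical prediction exceeds c; the relativistic result does not.)

Δ = 0.546c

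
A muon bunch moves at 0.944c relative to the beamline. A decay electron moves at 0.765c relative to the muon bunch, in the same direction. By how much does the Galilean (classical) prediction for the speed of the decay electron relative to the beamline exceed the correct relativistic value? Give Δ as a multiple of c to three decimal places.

Δ = 0.717c

Galilean: u_cl = 0.765 + 0.944 = 1.7090.
Relativistic: u_rel = (0.765 + 0.944) / (1 + 0.765·0.944) = 1.7090/1.7222 = 0.9924.
Δ = 1.7090 − 0.9924 = 0.7166.
(The classical prediction exceeds c; the relativistic result does not.)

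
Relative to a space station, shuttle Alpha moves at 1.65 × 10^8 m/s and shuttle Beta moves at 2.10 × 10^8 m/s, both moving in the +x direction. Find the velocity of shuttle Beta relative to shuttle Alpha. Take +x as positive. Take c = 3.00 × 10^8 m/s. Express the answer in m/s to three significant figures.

+7.32 × 10^7 m/s

β_A = 0.550, β_B = 0.700 (dividing each by c = 3.00 × 10^8 m/s).
Transform to A's frame with the inverse velocity-addition law: u' = (u − v)/(1 − uv/c²), taking u = β_B and v = β_A.
u' = (0.700 − 0.550) / (1 − (0.550)(0.700)) = 0.1500/0.6150 = 0.2439.
u' = 0.2439 × 3.00 × 10^8 m/s.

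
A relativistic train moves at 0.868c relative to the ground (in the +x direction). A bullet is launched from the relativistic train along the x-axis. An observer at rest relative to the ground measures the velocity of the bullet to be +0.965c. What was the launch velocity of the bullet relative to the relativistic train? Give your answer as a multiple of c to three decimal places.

+0.597c

Invert the composition law: u' = (u − v)/(1 − uv/c²).
u' = (0.965 − 0.868) / (1 − (0.965)(0.868)) = 0.0970/0.1624 = 0.5974.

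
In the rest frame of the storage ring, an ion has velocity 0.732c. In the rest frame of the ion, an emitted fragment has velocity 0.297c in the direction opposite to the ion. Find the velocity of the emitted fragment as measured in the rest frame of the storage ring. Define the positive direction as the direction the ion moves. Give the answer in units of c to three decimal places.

With v = 0.732 and u' = -0.297 (in units of c),
u = (u' + v)/(1 + u'v/c²):
u = (-0.297 + 0.732) / (1 + (-0.297)·0.732) = 0.4350/0.7826 = 0.5558
(Galilean addition would give +0.435c.)

+0.556c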